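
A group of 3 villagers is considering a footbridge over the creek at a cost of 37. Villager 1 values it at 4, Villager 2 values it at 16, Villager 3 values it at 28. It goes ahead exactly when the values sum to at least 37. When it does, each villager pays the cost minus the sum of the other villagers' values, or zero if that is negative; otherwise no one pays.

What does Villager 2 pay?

5

Total value 48 ≥ cost 37, so the project is built.
The other villagers' values sum to 32.
Cost minus that sum is 37 - 32 = 5.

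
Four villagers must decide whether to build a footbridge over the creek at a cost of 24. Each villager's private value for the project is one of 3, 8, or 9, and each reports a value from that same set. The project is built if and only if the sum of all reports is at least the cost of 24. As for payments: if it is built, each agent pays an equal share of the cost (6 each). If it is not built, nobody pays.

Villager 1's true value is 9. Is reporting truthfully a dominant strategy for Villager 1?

Check each profile of the others' reports and compare truth against every alternative report.
Others report (3, 3, 9): truth gives 3, best alternative gives 0.
Others report (3, 9, 3): truth gives 3, best alternative gives 0.
Others report (9, 3, 3): truth gives 3, best alternative gives 0.
Others report (3, 8, 8): truth gives 3, best alternative gives 3.
Others report (3, 8, 9): truth gives 3, best alternative gives 3.
Others report (3, 9, 8): truth gives 3, best alternative gives 3.
(Remaining 21 profiles checked similarly; truth is weakly best in each.)
In every case the truthful report is at least as good as any alternative, so it is a dominant strategy.

Yes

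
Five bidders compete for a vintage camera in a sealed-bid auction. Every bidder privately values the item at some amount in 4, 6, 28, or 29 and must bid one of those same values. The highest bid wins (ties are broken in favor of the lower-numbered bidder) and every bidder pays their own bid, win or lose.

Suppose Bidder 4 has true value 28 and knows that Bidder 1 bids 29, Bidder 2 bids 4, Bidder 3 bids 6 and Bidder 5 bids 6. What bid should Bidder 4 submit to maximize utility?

4

Bid 4: loses but pays 4, utility -4.
Bid 6: loses but pays 6, utility -6.
Bid 28: loses but pays 28, utility -28.
Bid 29: loses but pays 29, utility -29.
The best choice is 4 with utility -4.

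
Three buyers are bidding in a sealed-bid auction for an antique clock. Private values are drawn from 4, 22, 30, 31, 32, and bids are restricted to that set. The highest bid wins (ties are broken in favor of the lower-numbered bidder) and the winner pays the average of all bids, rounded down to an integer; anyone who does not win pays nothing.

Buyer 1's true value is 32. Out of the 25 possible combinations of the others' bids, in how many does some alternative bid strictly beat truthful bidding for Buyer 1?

10

Others bid (4, 4): truth gives 19; bid 4 gives 28 > 19. Violating.
Others bid (4, 22): truth gives 13; bid 22 gives 16 > 13. Violating.
Others bid (4, 30): truth gives 10; bid 30 gives 11 > 10. Violating.
Others bid (22, 4): truth gives 13; bid 22 gives 16 > 13. Violating.
Others bid (4, 31): truth gives 10; no alternative beats it.
Others bid (4, 32): truth gives 10; no alternative beats it.
(Checking all 25 profiles: 10 have a profitable deviation, 15 do not.)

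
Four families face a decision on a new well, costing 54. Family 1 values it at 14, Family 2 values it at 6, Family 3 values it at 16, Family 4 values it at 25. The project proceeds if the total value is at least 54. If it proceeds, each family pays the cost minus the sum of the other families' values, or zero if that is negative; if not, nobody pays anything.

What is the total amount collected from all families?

Total value 61 ≥ cost 54, so it is built.
Family 1: others sum to 47; max(0, 54 - 47) = 7.
Family 2: others sum to 55; max(0, 54 - 55) = 0.
Family 3: others sum to 45; max(0, 54 - 45) = 9.
Family 4: others sum to 36; max(0, 54 - 36) = 18.
Total collected = 7 + 0 + 9 + 18 = 34.

34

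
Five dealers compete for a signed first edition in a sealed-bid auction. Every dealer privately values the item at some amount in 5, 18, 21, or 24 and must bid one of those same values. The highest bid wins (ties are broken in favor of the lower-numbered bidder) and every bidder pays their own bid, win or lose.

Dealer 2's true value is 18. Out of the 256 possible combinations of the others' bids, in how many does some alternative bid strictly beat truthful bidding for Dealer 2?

Others bid (5, 5, 5, 21): truth gives -18; bid 21 gives -3 > -18. Violating.
Others bid (5, 5, 5, 24): truth gives -18; bid 5 gives -5 > -18. Violating.
Others bid (5, 5, 18, 21): truth gives -18; bid 21 gives -3 > -18. Violating.
Others bid (5, 5, 18, 24): truth gives -18; bid 5 gives -5 > -18. Violating.
Others bid (5, 5, 5, 5): truth gives 0; no alternative beats it.
Others bid (5, 5, 5, 18): truth gives 0; no alternative beats it.
(Checking all 256 profiles: 248 have a profitable deviation, 8 do not.)

248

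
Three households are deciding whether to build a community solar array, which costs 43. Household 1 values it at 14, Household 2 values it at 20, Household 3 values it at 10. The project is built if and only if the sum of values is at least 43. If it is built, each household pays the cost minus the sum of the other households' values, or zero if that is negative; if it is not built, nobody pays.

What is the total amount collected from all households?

Total value 44 ≥ cost 43, so it is built.
Household 1: others sum to 30; max(0, 43 - 30) = 13.
Household 2: others sum to 24; max(0, 43 - 24) = 19.
Household 3: others sum to 34; max(0, 43 - 34) = 9.
Total collected = 13 + 19 + 9 = 41.

41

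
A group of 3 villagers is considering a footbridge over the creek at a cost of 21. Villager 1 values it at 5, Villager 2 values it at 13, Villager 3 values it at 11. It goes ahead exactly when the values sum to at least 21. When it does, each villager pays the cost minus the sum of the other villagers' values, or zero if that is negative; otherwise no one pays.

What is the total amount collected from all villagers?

8

Total value 29 ≥ cost 21, so it is built.
Villager 1: others sum to 24; max(0, 21 - 24) = 0.
Villager 2: others sum to 16; max(0, 21 - 16) = 5.
Villager 3: others sum to 18; max(0, 21 - 18) = 3.
Total collected = 0 + 5 + 3 = 8.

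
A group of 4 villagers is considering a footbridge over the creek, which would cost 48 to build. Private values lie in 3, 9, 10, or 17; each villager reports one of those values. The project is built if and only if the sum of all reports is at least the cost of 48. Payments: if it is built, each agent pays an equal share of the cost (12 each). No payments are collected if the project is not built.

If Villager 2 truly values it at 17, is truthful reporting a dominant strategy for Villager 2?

Check each profile of the others' reports and compare truth against every alternative report.
Others report (3, 17, 17): truth gives 5, best alternative gives 0.
Others report (9, 9, 17): truth gives 5, best alternative gives 0.
Others report (9, 10, 17): truth gives 5, best alternative gives 0.
Others report (9, 17, 9): truth gives 5, best alternative gives 0.
Others report (9, 17, 10): truth gives 5, best alternative gives 0.
Others report (10, 9, 17): truth gives 5, best alternative gives 0.
(Remaining 58 profiles checked similarly; truth is weakly best in each.)
In every case the truthful report is at least as good as any alternative, so it is a dominant strategy.

Yes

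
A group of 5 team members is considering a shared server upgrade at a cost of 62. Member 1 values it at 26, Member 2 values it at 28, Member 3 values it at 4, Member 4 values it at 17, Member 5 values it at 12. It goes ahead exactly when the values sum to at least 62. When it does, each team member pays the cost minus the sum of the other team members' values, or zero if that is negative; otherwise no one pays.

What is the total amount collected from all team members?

Total value 87 ≥ cost 62, so it is built.
Member 1: others sum to 61; max(0, 62 - 61) = 1.
Member 2: others sum to 59; max(0, 62 - 59) = 3.
Member 3: others sum to 83; max(0, 62 - 83) = 0.
Member 4: others sum to 70; max(0, 62 - 70) = 0.
Member 5: others sum to 75; max(0, 62 - 75) = 0.
Total collected = 1 + 3 + 0 + 0 + 0 = 4.

4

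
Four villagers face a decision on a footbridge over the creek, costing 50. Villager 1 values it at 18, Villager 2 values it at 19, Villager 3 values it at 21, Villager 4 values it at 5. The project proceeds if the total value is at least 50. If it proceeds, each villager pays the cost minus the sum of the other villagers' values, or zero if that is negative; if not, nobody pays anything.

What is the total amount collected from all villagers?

Total value 63 ≥ cost 50, so it is built.
Villager 1: others sum to 45; max(0, 50 - 45) = 5.
Villager 2: others sum to 44; max(0, 50 - 44) = 6.
Villager 3: others sum to 42; max(0, 50 - 42) = 8.
Villager 4: others sum to 58; max(0, 50 - 58) = 0.
Total collected = 5 + 6 + 8 + 0 = 19.

19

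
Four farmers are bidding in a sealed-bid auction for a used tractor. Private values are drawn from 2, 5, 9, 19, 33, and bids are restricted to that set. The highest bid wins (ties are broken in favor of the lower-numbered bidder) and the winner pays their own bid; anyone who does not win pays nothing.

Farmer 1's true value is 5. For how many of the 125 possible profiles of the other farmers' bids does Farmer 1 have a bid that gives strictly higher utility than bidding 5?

Others bid (2, 2, 2): truth gives 0; bid 2 gives 3 > 0. Violating.
Others bid (2, 2, 5): truth gives 0; no alternative beats it.
Others bid (2, 2, 9): truth gives 0; no alternative beats it.
(Checking all 125 profiles: 1 has a profitable deviation, 124 do not.)

1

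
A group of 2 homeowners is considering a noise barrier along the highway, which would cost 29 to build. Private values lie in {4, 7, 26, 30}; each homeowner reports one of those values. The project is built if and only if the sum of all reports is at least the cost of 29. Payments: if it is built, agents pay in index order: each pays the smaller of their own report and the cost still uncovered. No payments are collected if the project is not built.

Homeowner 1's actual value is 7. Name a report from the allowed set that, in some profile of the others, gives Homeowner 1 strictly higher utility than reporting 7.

Suppose Homeowner 2 reports 26.
Report 7: project built, pays 7, utility 7 - 7 = 0.
Report 4: project built, pays 4, utility 7 - 4 = 3.
So reporting 4 beats truth here (3 > 0).

4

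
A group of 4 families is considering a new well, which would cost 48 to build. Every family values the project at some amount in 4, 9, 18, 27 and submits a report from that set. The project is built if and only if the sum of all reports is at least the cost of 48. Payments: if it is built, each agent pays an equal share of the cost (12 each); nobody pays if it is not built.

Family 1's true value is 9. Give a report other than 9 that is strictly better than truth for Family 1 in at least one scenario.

Suppose Family 2 reports 4, Family 3 reports 9 and Family 4 reports 27.
Report 9: project built, pays 12, utility 9 - 12 = -3.
Report 4: project not built, utility 0.
So reporting 4 beats truth here (0 > -3).

4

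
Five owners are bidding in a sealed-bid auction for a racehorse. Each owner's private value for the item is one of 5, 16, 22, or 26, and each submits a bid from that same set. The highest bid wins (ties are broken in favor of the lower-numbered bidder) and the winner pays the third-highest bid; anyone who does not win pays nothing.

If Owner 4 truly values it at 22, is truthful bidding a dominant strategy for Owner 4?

Consider the case where Owner 1 bids 5, Owner 2 bids 5, Owner 3 bids 5 and Owner 5 bids 26.
Truthful bid 22: loses, pays 0, utility 0.
Bid 26 instead: wins, pays 5, utility 22 - 5 = 17.
Since 17 > 0, bidding 26 is strictly better here, so truthful bidding is not dominant.

No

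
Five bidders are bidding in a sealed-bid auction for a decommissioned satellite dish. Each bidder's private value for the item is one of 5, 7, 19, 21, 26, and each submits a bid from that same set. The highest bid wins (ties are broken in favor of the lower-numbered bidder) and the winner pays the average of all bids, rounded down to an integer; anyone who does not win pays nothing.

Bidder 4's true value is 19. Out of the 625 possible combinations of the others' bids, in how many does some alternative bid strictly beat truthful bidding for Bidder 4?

246

Others bid (5, 5, 5, 5): truth gives 12; bid 7 gives 14 > 12. Violating.
Others bid (5, 5, 5, 7): truth gives 11; bid 7 gives 14 > 11. Violating.
Others bid (5, 5, 5, 21): truth gives 0; bid 21 gives 8 > 0. Violating.
Others bid (5, 5, 5, 26): truth gives 0; bid 26 gives 6 > 0. Violating.
Others bid (5, 5, 5, 19): truth gives 9; no alternative beats it.
Others bid (5, 5, 7, 5): truth gives 11; no alternative beats it.
(Checking all 625 profiles: 246 have a profitable deviation, 379 do not.)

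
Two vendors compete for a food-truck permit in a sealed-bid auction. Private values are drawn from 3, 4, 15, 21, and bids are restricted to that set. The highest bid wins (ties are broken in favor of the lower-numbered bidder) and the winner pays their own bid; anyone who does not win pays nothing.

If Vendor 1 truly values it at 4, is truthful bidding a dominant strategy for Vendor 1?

No

Consider the case where Vendor 2 bids 3.
Truthful bid 4: wins, pays 4, utility 4 - 4 = 0.
Bid 3 instead: wins, pays 3, utility 4 - 3 = 1.
Since 1 > 0, bidding 3 is strictly better here, so truthful bidding is not dominant.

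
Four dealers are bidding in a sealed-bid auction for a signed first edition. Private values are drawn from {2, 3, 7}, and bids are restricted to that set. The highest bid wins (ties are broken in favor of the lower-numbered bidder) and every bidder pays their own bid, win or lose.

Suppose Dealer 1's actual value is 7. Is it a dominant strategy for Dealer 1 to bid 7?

Consider the case where Dealer 2 bids 2, Dealer 3 bids 2 and Dealer 4 bids 2.
Truthful bid 7: wins, pays 7, utility 7 - 7 = 0.
Bid 2 instead: wins, pays 2, utility 7 - 2 = 5.
Since 5 > 0, bidding 2 is strictly better here, so truthful bidding is not dominant.

No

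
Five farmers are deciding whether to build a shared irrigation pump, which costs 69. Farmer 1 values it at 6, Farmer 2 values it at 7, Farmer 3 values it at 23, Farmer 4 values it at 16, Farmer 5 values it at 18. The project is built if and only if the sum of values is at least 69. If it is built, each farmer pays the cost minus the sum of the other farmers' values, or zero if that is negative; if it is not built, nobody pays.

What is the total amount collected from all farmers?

Total value 70 ≥ cost 69, so it is built.
Farmer 1: others sum to 64; max(0, 69 - 64) = 5.
Farmer 2: others sum to 63; max(0, 69 - 63) = 6.
Farmer 3: others sum to 47; max(0, 69 - 47) = 22.
Farmer 4: others sum to 54; max(0, 69 - 54) = 15.
Farmer 5: others sum to 52; max(0, 69 - 52) = 17.
Total collected = 5 + 6 + 22 + 15 + 17 = 65.

65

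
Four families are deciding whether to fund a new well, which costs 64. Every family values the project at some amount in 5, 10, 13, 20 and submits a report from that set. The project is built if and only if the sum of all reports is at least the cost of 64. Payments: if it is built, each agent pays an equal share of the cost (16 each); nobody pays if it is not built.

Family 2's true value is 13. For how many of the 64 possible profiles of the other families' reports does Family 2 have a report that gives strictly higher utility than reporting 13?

3

Others report (13, 20, 20): truth gives -3; report 5 gives 0 > -3. Violating.
Others report (20, 13, 20): truth gives -3; report 5 gives 0 > -3. Violating.
Others report (20, 20, 13): truth gives -3; report 5 gives 0 > -3. Violating.
Others report (5, 5, 5): truth gives 0; no alternative beats it.
Others report (5, 5, 10): truth gives 0; no alternative beats it.
(Checking all 64 profiles: 3 have a profitable deviation, 61 do not.)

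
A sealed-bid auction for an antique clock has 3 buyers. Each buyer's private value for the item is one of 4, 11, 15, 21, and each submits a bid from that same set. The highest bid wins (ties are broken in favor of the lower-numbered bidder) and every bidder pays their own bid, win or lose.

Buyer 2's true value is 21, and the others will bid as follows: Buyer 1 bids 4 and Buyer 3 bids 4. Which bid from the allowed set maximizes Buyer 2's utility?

Bid 4: loses but pays 4, utility -4.
Bid 11: wins, pays 11, utility 21 - 11 = 10.
Bid 15: wins, pays 15, utility 21 - 15 = 6.
Bid 21: wins, pays 21, utility 21 - 21 = 0.
The best choice is 11 with utility 10.

11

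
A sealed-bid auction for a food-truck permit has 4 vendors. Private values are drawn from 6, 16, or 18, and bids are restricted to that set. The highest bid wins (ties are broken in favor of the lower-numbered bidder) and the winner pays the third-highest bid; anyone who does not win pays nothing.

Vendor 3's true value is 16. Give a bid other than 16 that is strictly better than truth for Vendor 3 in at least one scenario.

18

Suppose Vendor 1 bids 6, Vendor 2 bids 6 and Vendor 4 bids 18.
Bid 16: loses, pays 0, utility 0.
Bid 18: wins, pays 6, utility 16 - 6 = 10.
So bidding 18 beats truth here (10 > 0).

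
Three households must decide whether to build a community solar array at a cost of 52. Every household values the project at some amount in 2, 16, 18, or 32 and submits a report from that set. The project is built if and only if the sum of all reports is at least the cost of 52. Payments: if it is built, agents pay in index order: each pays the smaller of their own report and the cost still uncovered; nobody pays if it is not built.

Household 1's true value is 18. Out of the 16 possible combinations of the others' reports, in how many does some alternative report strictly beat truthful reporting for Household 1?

6

Others report (16, 32): truth gives 0; report 16 gives 2 > 0. Violating.
Others report (18, 18): truth gives 0; report 16 gives 2 > 0. Violating.
Others report (18, 32): truth gives 0; report 2 gives 16 > 0. Violating.
Others report (32, 16): truth gives 0; report 16 gives 2 > 0. Violating.
Others report (2, 2): truth gives 0; no alternative beats it.
Others report (2, 16): truth gives 0; no alternative beats it.
(Checking all 16 profiles: 6 have a profitable deviation, 10 do not.)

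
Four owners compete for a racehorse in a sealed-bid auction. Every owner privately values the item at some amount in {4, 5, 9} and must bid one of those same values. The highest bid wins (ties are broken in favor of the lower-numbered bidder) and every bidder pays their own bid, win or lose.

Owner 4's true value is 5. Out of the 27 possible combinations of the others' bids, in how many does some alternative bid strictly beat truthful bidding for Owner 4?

Others bid (4, 4, 5): truth gives -5; bid 4 gives -4 > -5. Violating.
Others bid (4, 4, 9): truth gives -5; bid 4 gives -4 > -5. Violating.
Others bid (4, 5, 4): truth gives -5; bid 4 gives -4 > -5. Violating.
Others bid (4, 5, 5): truth gives -5; bid 4 gives -4 > -5. Violating.
Others bid (4, 4, 4): truth gives 0; no alternative beats it.
(Checking all 27 profiles: 26 have a profitable deviation, 1 does not.)

26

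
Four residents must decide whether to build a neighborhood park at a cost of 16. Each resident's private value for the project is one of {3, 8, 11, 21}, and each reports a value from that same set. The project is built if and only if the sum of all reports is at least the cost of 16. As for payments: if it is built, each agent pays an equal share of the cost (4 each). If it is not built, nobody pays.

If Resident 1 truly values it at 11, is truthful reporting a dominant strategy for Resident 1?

Yes

Check each profile of the others' reports and compare truth against every alternative report.
Others report (3, 3, 3): truth gives 7, best alternative gives 7.
Others report (3, 3, 8): truth gives 7, best alternative gives 7.
Others report (3, 3, 11): truth gives 7, best alternative gives 7.
Others report (3, 3, 21): truth gives 7, best alternative gives 7.
Others report (3, 8, 3): truth gives 7, best alternative gives 7.
Others report (3, 8, 8): truth gives 7, best alternative gives 7.
(Remaining 58 profiles checked similarly; truth is weakly best in each.)
In every case the truthful report is at least as good as any alternative, so it is a dominant strategy.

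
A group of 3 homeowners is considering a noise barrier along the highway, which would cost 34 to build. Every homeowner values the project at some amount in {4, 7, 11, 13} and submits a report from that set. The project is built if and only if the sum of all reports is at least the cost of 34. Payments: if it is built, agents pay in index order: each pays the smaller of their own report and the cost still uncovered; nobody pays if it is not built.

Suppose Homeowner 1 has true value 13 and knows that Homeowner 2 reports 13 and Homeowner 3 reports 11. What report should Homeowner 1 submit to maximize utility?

11

Report 4: project not built, utility 0.
Report 7: project not built, utility 0.
Report 11: project built, pays 11, utility 13 - 11 = 2.
Report 13: project built, pays 13, utility 13 - 13 = 0.
The best choice is 11 with utility 2.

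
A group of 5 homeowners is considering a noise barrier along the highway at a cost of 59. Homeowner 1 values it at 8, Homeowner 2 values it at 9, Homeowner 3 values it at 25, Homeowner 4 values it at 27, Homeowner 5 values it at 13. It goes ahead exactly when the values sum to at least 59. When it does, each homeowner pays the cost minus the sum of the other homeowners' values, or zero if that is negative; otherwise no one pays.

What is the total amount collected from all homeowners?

Total value 82 ≥ cost 59, so it is built.
Homeowner 1: others sum to 74; max(0, 59 - 74) = 0.
Homeowner 2: others sum to 73; max(0, 59 - 73) = 0.
Homeowner 3: others sum to 57; max(0, 59 - 57) = 2.
Homeowner 4: others sum to 55; max(0, 59 - 55) = 4.
Homeowner 5: others sum to 69; max(0, 59 - 69) = 0.
Total collected = 0 + 0 + 2 + 4 + 0 = 6.

6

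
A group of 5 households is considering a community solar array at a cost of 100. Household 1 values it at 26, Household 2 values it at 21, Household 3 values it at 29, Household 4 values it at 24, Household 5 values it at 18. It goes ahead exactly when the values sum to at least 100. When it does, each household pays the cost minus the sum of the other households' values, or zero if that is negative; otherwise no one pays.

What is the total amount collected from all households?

28

Total value 118 ≥ cost 100, so it is built.
Household 1: others sum to 92; max(0, 100 - 92) = 8.
Household 2: others sum to 97; max(0, 100 - 97) = 3.
Household 3: others sum to 89; max(0, 100 - 89) = 11.
Household 4: others sum to 94; max(0, 100 - 94) = 6.
Household 5: others sum to 100; max(0, 100 - 100) = 0.
Total collected = 8 + 3 + 11 + 6 + 0 = 28.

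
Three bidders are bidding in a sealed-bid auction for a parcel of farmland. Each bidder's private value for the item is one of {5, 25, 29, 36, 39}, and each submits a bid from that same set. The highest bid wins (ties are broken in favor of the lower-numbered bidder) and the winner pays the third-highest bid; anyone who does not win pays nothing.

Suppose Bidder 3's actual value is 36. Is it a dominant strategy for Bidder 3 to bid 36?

Consider the case where Bidder 1 bids 5 and Bidder 2 bids 36.
Truthful bid 36: loses, pays 0, utility 0.
Bid 39 instead: wins, pays 5, utility 36 - 5 = 31.
Since 31 > 0, bidding 39 is strictly better here, so truthful bidding is not dominant.

No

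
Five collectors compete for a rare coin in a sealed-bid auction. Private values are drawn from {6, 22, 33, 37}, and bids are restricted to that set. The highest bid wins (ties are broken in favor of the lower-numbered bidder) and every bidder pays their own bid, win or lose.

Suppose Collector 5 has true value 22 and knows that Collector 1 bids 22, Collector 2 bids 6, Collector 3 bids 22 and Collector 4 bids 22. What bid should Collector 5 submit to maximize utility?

6

Bid 6: loses but pays 6, utility -6.
Bid 22: loses but pays 22, utility -22.
Bid 33: wins, pays 33, utility 22 - 33 = -11.
Bid 37: wins, pays 37, utility 22 - 37 = -15.
The best choice is 6 with utility -6.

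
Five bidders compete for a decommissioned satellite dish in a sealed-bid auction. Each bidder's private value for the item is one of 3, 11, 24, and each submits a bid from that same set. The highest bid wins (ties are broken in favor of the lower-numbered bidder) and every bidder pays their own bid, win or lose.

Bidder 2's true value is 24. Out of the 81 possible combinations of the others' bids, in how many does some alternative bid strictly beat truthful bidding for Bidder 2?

35

Others bid (3, 3, 3, 3): truth gives 0; bid 11 gives 13 > 0. Violating.
Others bid (3, 3, 3, 11): truth gives 0; bid 11 gives 13 > 0. Violating.
Others bid (3, 3, 11, 3): truth gives 0; bid 11 gives 13 > 0. Violating.
Others bid (3, 3, 11, 11): truth gives 0; bid 11 gives 13 > 0. Violating.
Others bid (3, 3, 3, 24): truth gives 0; no alternative beats it.
Others bid (3, 3, 11, 24): truth gives 0; no alternative beats it.
(Checking all 81 profiles: 35 have a profitable deviation, 46 do not.)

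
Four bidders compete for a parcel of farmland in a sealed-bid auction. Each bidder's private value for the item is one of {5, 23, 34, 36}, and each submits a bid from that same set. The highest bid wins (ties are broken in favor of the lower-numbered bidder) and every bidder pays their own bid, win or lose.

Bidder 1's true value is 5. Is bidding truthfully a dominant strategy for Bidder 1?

Check each profile of the others' bids and compare truth against every alternative bid.
Others bid (5, 5, 5): truth gives 0, best alternative gives -18.
Others bid (5, 5, 34): truth gives -5, best alternative gives -23.
Others bid (5, 5, 36): truth gives -5, best alternative gives -23.
Others bid (5, 23, 34): truth gives -5, best alternative gives -23.
Others bid (5, 23, 36): truth gives -5, best alternative gives -23.
Others bid (5, 34, 5): truth gives -5, best alternative gives -23.
(Remaining 58 profiles checked similarly; truth is weakly best in each.)
In every case the truthful bid is at least as good as any alternative, so it is a dominant strategy.

Yes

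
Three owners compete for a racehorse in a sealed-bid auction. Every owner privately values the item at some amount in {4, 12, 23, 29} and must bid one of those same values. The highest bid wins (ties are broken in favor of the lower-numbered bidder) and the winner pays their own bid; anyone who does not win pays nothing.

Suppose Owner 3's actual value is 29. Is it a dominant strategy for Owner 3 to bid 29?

No

Consider the case where Owner 1 bids 4 and Owner 2 bids 4.
Truthful bid 29: wins, pays 29, utility 29 - 29 = 0.
Bid 12 instead: wins, pays 12, utility 29 - 12 = 17.
Since 17 > 0, bidding 12 is strictly better here, so truthful bidding is not dominant.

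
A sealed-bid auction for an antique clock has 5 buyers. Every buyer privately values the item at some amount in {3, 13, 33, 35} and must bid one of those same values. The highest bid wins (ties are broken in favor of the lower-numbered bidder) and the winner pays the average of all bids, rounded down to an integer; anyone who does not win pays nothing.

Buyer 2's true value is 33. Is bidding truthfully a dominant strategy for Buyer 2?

Consider the case where Buyer 1 bids 3, Buyer 3 bids 3, Buyer 4 bids 3 and Buyer 5 bids 3.
Truthful bid 33: wins, pays 9, utility 33 - 9 = 24.
Bid 13 instead: wins, pays 5, utility 33 - 5 = 28.
Since 28 > 24, bidding 13 is strictly better here, so truthful bidding is not dominant.

No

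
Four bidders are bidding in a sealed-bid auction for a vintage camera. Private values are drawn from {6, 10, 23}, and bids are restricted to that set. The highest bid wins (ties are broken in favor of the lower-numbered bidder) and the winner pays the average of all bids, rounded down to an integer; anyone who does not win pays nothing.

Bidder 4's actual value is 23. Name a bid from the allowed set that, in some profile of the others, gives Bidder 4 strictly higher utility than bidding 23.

10

Suppose Bidder 1 bids 6, Bidder 2 bids 6 and Bidder 3 bids 6.
Bid 23: wins, pays 10, utility 23 - 10 = 13.
Bid 10: wins, pays 7, utility 23 - 7 = 16.
So bidding 10 beats truth here (16 > 13).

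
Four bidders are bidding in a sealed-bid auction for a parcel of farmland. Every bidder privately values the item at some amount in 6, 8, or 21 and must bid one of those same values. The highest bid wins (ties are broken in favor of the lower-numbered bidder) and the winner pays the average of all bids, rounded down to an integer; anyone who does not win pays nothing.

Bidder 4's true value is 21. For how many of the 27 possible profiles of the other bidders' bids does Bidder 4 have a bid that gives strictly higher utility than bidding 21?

1

Others bid (6, 6, 6): truth gives 12; bid 8 gives 15 > 12. Violating.
Others bid (6, 6, 8): truth gives 11; no alternative beats it.
Others bid (6, 6, 21): truth gives 0; no alternative beats it.
(Checking all 27 profiles: 1 has a profitable deviation, 26 do not.)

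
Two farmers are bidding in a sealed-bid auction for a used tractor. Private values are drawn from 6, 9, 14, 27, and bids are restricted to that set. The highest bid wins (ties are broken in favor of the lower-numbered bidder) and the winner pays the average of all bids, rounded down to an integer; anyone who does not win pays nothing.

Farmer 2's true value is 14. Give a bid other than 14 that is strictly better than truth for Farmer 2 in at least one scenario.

9

Suppose Farmer 1 bids 6.
Bid 14: wins, pays 10, utility 14 - 10 = 4.
Bid 9: wins, pays 7, utility 14 - 7 = 7.
So bidding 9 beats truth here (7 > 4).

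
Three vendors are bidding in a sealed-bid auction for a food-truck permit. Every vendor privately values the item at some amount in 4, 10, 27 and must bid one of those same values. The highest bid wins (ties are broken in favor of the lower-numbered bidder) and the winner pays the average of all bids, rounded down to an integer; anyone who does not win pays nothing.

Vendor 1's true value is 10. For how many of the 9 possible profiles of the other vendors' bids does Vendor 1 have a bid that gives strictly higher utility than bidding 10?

1

Others bid (4, 4): truth gives 4; bid 4 gives 6 > 4. Violating.
Others bid (4, 10): truth gives 2; no alternative beats it.
Others bid (4, 27): truth gives 0; no alternative beats it.
(Checking all 9 profiles: 1 has a profitable deviation, 8 do not.)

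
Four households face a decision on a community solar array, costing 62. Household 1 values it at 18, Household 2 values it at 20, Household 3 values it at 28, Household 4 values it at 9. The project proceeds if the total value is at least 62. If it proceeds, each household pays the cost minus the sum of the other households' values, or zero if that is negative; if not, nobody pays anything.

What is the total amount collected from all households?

27

Total value 75 ≥ cost 62, so it is built.
Household 1: others sum to 57; max(0, 62 - 57) = 5.
Household 2: others sum to 55; max(0, 62 - 55) = 7.
Household 3: others sum to 47; max(0, 62 - 47) = 15.
Household 4: others sum to 66; max(0, 62 - 66) = 0.
Total collected = 5 + 7 + 15 + 0 = 27.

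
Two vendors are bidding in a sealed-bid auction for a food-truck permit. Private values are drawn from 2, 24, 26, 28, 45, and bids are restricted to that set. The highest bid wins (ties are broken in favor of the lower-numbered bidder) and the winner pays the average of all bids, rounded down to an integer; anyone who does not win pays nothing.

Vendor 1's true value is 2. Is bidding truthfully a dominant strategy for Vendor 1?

Check each profile of the others' bids and compare truth against every alternative bid.
Others bid (24): truth gives 0, best alternative gives -22.
Others bid (2): truth gives 0, best alternative gives -11.
Others bid (26): truth gives 0, best alternative gives 0.
Others bid (28): truth gives 0, best alternative gives 0.
Others bid (45): truth gives 0, best alternative gives 0.
In every case the truthful bid is at least as good as any alternative, so it is a dominant strategy.

Yes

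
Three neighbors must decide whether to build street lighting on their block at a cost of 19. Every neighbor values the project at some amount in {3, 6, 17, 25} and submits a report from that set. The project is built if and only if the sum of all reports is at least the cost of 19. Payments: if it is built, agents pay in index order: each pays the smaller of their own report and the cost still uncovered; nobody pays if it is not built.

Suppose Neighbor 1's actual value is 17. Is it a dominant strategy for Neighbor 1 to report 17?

No

Consider the case where Neighbor 2 reports 3 and Neighbor 3 reports 17.
Truthful report 17: project built, pays 17, utility 17 - 17 = 0.
Report 3 instead: project built, pays 3, utility 17 - 3 = 14.
Since 14 > 0, reporting 3 is strictly better here, so truthful reporting is not dominant.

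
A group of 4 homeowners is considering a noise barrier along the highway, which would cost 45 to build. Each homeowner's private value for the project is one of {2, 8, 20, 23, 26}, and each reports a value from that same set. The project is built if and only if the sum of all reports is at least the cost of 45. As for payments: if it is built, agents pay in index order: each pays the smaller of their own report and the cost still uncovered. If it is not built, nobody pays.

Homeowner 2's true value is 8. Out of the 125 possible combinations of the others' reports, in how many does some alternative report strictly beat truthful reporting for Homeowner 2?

Others report (2, 20, 23): truth gives 0; report 2 gives 6 > 0. Violating.
Others report (2, 20, 26): truth gives 0; report 2 gives 6 > 0. Violating.
Others report (2, 23, 20): truth gives 0; report 2 gives 6 > 0. Violating.
Others report (2, 23, 23): truth gives 0; report 2 gives 6 > 0. Violating.
Others report (2, 2, 2): truth gives 0; no alternative beats it.
Others report (2, 2, 8): truth gives 0; no alternative beats it.
(Checking all 125 profiles: 78 have a profitable deviation, 47 do not.)

78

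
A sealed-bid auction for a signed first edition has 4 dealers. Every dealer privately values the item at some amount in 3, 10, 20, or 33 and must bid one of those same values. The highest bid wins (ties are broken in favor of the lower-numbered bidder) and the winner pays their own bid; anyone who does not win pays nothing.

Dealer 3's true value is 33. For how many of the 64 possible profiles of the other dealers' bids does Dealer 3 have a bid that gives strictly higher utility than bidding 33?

Others bid (3, 3, 3): truth gives 0; bid 10 gives 23 > 0. Violating.
Others bid (3, 3, 10): truth gives 0; bid 10 gives 23 > 0. Violating.
Others bid (3, 3, 20): truth gives 0; bid 20 gives 13 > 0. Violating.
Others bid (3, 10, 3): truth gives 0; bid 20 gives 13 > 0. Violating.
Others bid (3, 3, 33): truth gives 0; no alternative beats it.
Others bid (3, 10, 33): truth gives 0; no alternative beats it.
(Checking all 64 profiles: 12 have a profitable deviation, 52 do not.)

12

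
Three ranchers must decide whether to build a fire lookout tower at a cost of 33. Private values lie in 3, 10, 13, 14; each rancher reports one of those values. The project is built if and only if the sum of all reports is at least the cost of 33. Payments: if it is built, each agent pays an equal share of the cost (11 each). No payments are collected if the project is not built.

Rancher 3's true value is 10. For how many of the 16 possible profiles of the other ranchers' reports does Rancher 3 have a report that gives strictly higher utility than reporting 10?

8

Others report (10, 13): truth gives -1; report 3 gives 0 > -1. Violating.
Others report (10, 14): truth gives -1; report 3 gives 0 > -1. Violating.
Others report (13, 10): truth gives -1; report 3 gives 0 > -1. Violating.
Others report (13, 13): truth gives -1; report 3 gives 0 > -1. Violating.
Others report (3, 3): truth gives 0; no alternative beats it.
Others report (3, 10): truth gives 0; no alternative beats it.
(Checking all 16 profiles: 8 have a profitable deviation, 8 do not.)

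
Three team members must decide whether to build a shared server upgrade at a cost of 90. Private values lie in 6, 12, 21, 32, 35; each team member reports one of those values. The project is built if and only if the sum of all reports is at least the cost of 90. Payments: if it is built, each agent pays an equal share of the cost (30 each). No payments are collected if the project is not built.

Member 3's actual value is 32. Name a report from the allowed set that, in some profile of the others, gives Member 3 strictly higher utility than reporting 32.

35

Suppose Member 1 reports 21 and Member 2 reports 35.
Report 32: project not built, utility 0.
Report 35: project built, pays 30, utility 32 - 30 = 2.
So reporting 35 beats truth here (2 > 0).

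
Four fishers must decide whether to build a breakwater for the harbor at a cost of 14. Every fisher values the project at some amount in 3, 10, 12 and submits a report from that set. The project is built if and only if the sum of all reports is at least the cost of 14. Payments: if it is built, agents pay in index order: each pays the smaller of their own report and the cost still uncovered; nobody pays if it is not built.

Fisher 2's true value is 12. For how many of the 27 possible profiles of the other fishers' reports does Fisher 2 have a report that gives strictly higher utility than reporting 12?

18

Others report (3, 3, 3): truth gives 1; report 10 gives 2 > 1. Violating.
Others report (3, 3, 10): truth gives 1; report 3 gives 9 > 1. Violating.
Others report (3, 3, 12): truth gives 1; report 3 gives 9 > 1. Violating.
Others report (3, 10, 3): truth gives 1; report 3 gives 9 > 1. Violating.
Others report (12, 3, 3): truth gives 10; no alternative beats it.
Others report (12, 3, 10): truth gives 10; no alternative beats it.
(Checking all 27 profiles: 18 have a profitable deviation, 9 do not.)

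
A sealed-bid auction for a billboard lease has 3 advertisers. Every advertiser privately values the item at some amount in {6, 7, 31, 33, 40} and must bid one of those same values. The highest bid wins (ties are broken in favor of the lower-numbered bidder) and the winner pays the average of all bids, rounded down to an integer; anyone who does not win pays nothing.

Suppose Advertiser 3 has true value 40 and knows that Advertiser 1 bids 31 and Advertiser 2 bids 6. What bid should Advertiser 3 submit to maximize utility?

33

Bid 6: loses, pays 0, utility 0.
Bid 7: loses, pays 0, utility 0.
Bid 31: loses, pays 0, utility 0.
Bid 33: wins, pays 23, utility 40 - 23 = 17.
Bid 40: wins, pays 25, utility 40 - 25 = 15.
The best choice is 33 with utility 17.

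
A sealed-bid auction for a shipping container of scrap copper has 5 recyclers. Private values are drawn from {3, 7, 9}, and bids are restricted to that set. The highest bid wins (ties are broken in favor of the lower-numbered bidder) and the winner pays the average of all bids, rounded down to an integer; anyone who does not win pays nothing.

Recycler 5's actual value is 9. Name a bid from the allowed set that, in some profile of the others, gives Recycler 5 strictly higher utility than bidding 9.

7

Suppose Recycler 1 bids 3, Recycler 2 bids 3, Recycler 3 bids 3 and Recycler 4 bids 3.
Bid 9: wins, pays 4, utility 9 - 4 = 5.
Bid 7: wins, pays 3, utility 9 - 3 = 6.
So bidding 7 beats truth here (6 > 5).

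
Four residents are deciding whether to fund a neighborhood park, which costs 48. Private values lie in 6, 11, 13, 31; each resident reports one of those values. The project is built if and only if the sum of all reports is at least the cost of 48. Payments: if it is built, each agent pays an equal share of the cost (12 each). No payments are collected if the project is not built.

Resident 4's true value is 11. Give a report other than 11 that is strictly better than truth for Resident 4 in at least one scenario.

6

Suppose Resident 1 reports 11, Resident 2 reports 13 and Resident 3 reports 13.
Report 11: project built, pays 12, utility 11 - 12 = -1.
Report 6: project not built, utility 0.
So reporting 6 beats truth here (0 > -1).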